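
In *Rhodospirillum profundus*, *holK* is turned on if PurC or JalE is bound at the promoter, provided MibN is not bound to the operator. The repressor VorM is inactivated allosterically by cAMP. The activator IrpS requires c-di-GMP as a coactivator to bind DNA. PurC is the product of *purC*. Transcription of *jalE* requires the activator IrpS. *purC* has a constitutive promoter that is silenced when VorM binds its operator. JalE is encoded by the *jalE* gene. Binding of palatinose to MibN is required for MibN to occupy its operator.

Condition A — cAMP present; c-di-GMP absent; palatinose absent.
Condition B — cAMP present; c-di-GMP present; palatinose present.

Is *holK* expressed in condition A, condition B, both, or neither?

Condition A:
cAMP is present, so VorM is inactive.
With no repressor bound, *purC* is transcribed.
So PurC is produced and active.
c-di-GMP is absent, so IrpS is inactive.
Required activator IrpS is absent, so *jalE* is not transcribed.
So JalE is not produced.
Palatinose is absent, so MibN is inactive.
Activator PurC is present, so *holK* is transcribed.
→ *holK* is ON in A.
Condition B:
cAMP is present, so VorM is inactive.
With no repressor bound, *purC* is transcribed.
So PurC is produced and active.
c-di-GMP is present, so IrpS is active.
No repressor is bound and IrpS is active, so *jalE* is transcribed.
So JalE is produced and active.
Palatinose is present, so MibN is active.
With repressor MibN bound, *holK* is not transcribed.
→ *holK* is OFF in B.

A only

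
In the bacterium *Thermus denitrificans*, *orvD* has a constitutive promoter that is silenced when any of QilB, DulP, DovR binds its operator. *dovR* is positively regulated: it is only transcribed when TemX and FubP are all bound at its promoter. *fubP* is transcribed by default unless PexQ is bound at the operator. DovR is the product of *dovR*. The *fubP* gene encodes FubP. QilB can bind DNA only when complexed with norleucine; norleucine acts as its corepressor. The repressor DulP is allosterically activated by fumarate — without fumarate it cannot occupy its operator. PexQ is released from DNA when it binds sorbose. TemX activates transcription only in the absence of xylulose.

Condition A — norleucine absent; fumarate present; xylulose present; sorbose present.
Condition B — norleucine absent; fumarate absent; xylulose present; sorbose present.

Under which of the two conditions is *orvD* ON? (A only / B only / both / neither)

B only

Condition A:
Norleucine is absent, so QilB is inactive.
Fumarate is present, so DulP is active.
Xylulose is present, so TemX is inactive.
Sorbose is present, so PexQ is inactive.
With no repressor bound, *fubP* is transcribed.
So FubP is produced and active.
Required activator TemX is absent, so *dovR* is not transcribed.
So DovR is not produced.
With repressor DulP bound, *orvD* is not transcribed.
→ *orvD* is OFF in A.
Condition B:
Norleucine is absent, so QilB is inactive.
Fumarate is absent, so DulP is inactive.
Xylulose is present, so TemX is inactive.
Sorbose is present, so PexQ is inactive.
With no repressor bound, *fubP* is transcribed.
So FubP is produced and active.
Required activator TemX is absent, so *dovR* is not transcribed.
So DovR is not produced.
With no repressor bound, *orvD* is transcribed.
→ *orvD* is ON in B.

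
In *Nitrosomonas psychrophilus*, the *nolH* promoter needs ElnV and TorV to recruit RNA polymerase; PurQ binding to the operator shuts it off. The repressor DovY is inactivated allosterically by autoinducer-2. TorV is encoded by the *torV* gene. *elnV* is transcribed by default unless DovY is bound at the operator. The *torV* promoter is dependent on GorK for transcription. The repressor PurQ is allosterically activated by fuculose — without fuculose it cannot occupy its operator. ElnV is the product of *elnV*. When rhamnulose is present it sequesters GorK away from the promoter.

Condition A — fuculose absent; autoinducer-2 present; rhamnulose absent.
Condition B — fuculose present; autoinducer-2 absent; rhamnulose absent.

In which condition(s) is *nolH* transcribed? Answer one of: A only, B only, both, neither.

Condition A:
Fuculose is absent, so PurQ is inactive.
Autoinducer-2 is present, so DovY is inactive.
With no repressor bound, *elnV* is transcribed.
So ElnV is produced and active.
Rhamnulose is absent, so GorK is active.
No repressor is bound and GorK is active, so *torV* is transcribed.
So TorV is produced and active.
No repressor is bound and ElnV and TorV are active, so *nolH* is transcribed.
→ *nolH* is ON in A.
Condition B:
Fuculose is present, so PurQ is active.
Autoinducer-2 is absent, so DovY is active.
With repressor DovY bound, *elnV* is not transcribed.
So ElnV is not produced.
Rhamnulose is absent, so GorK is active.
No repressor is bound and GorK is active, so *torV* is transcribed.
So TorV is produced and active.
With repressor PurQ bound, *nolH* is not transcribed.
→ *nolH* is OFF in B.

A only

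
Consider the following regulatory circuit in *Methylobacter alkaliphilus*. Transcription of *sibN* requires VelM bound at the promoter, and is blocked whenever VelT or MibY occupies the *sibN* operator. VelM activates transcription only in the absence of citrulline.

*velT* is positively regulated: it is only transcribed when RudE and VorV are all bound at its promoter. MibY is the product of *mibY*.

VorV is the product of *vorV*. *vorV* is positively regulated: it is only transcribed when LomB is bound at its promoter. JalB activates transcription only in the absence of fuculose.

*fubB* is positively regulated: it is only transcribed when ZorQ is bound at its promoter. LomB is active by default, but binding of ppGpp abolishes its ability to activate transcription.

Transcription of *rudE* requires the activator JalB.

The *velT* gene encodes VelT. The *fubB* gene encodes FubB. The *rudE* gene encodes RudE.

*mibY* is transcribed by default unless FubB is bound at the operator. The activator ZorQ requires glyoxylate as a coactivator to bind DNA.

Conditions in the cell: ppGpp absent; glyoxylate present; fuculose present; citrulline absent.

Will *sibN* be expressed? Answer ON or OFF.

Fuculose is present, so JalB is inactive.
Required activator JalB is absent, so *rudE* is not transcribed.
So RudE is not produced.
ppGpp is absent, so LomB is active.
No repressor is bound and LomB is active, so *vorV* is transcribed.
So VorV is produced and active.
Required activator RudE is absent, so *velT* is not transcribed.
So VelT is not produced.
Glyoxylate is present, so ZorQ is active.
No repressor is bound and ZorQ is active, so *fubB* is transcribed.
So FubB is produced and active.
With repressor FubB bound, *mibY* is not transcribed.
So MibY is not produced.
Citrulline is absent, so VelM is active.
No repressor is bound and VelM is active, so *sibN* is transcribed.

ON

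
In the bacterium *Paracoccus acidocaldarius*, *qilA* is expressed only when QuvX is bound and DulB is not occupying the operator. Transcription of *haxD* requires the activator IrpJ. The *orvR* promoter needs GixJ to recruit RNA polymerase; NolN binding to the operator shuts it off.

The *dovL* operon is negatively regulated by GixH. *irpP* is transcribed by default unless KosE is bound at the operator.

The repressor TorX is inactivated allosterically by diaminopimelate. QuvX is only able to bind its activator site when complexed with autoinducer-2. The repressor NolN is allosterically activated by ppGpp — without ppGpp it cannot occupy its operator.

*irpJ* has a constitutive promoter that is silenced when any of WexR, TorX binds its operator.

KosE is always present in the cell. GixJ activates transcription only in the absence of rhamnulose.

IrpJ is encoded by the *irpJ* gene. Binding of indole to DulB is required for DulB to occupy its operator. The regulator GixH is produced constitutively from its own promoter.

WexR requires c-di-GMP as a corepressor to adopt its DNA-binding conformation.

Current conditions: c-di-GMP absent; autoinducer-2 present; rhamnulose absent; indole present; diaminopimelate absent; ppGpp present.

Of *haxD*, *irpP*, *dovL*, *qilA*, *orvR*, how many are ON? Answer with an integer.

c-di-GMP is absent, so WexR is inactive.
Diaminopimelate is absent, so TorX is active.
With repressor TorX bound, *irpJ* is not transcribed.
So IrpJ is not produced.
Required activator IrpJ is absent, so *haxD* is not transcribed.
→ *haxD* is OFF.
KosE is produced constitutively and is active.
With repressor KosE bound, *irpP* is not transcribed.
→ *irpP* is OFF.
GixH is produced constitutively and is active.
With repressor GixH bound, *dovL* is not transcribed.
→ *dovL* is OFF.
Autoinducer-2 is present, so QuvX is active.
Indole is present, so DulB is active.
With repressor DulB bound, *qilA* is not transcribed.
→ *qilA* is OFF.
ppGpp is present, so NolN is active.
Rhamnulose is absent, so GixJ is active.
With repressor NolN bound, *orvR* is not transcribed.
→ *orvR* is OFF.
0 of the 5 genes are transcribed.

0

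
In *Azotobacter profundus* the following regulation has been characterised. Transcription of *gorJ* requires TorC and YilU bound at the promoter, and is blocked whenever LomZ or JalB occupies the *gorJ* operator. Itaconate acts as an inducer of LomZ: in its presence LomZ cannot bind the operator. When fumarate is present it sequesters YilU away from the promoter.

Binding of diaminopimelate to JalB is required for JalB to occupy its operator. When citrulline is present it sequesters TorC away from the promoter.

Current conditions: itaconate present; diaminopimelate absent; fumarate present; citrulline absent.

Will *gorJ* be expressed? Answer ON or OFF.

Itaconate is present, so LomZ is inactive.
Citrulline is absent, so TorC is active.
Diaminopimelate is absent, so JalB is inactive.
Fumarate is present, so YilU is inactive.
Required activator YilU is absent, so *gorJ* is not transcribed.

OFF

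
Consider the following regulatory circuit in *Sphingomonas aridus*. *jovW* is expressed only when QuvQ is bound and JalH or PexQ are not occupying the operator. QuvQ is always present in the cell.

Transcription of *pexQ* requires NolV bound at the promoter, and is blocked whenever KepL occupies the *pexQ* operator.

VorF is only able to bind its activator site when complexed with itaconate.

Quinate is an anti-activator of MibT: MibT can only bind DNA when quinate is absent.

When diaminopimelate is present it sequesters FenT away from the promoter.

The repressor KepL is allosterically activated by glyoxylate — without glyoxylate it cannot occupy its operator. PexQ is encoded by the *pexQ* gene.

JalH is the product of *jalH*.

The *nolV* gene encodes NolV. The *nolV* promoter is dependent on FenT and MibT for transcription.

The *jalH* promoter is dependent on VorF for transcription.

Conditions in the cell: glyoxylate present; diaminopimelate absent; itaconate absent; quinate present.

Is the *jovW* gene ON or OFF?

ON

Itaconate is absent, so VorF is inactive.
Required activator VorF is absent, so *jalH* is not transcribed.
So JalH is not produced.
QuvQ is produced constitutively and is active.
Diaminopimelate is absent, so FenT is active.
Quinate is present, so MibT is inactive.
Required activator MibT is absent, so *nolV* is not transcribed.
So NolV is not produced.
Glyoxylate is present, so KepL is active.
With repressor KepL bound, *pexQ* is not transcribed.
So PexQ is not produced.
No repressor is bound and QuvQ is active, so *jovW* is transcribed.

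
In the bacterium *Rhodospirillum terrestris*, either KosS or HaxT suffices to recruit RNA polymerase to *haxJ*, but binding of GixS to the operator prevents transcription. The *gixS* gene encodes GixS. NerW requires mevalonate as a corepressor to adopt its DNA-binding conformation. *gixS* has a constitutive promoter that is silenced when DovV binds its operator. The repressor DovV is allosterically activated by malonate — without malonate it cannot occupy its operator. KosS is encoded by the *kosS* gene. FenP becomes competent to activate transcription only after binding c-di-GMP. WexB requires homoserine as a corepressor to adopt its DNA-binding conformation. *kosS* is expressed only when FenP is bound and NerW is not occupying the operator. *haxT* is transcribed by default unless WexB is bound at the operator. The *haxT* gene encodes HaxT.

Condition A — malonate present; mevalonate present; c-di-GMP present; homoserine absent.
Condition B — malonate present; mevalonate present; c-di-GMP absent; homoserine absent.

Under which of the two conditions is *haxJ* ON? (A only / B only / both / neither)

both

Condition A:
Malonate is present, so DovV is active.
With repressor DovV bound, *gixS* is not transcribed.
So GixS is not produced.
Mevalonate is present, so NerW is active.
c-di-GMP is present, so FenP is active.
With repressor NerW bound, *kosS* is not transcribed.
So KosS is not produced.
Homoserine is absent, so WexB is inactive.
With no repressor bound, *haxT* is transcribed.
So HaxT is produced and active.
Activator HaxT is present, so *haxJ* is transcribed.
→ *haxJ* is ON in A.
Condition B:
Malonate is present, so DovV is active.
With repressor DovV bound, *gixS* is not transcribed.
So GixS is not produced.
Mevalonate is present, so NerW is active.
c-di-GMP is absent, so FenP is inactive.
With repressor NerW bound, *kosS* is not transcribed.
So KosS is not produced.
Homoserine is absent, so WexB is inactive.
With no repressor bound, *haxT* is transcribed.
So HaxT is produced and active.
Activator HaxT is present, so *haxJ* is transcribed.
→ *haxJ* is ON in B.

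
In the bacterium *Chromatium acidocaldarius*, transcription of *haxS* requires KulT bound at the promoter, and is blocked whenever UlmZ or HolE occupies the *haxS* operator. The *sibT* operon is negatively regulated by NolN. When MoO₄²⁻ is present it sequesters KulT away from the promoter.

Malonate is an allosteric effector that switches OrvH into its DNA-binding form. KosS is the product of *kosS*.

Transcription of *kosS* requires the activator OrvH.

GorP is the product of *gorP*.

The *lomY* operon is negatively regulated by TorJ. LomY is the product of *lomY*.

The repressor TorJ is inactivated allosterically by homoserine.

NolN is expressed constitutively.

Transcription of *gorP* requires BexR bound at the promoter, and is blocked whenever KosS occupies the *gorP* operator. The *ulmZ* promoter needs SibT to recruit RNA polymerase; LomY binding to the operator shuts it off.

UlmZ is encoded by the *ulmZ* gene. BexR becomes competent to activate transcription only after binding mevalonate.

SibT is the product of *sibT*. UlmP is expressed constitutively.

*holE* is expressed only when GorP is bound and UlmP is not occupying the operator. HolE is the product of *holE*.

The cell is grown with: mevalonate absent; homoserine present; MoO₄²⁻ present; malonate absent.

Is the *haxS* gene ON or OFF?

OFF

NolN is produced constitutively and is active.
With repressor NolN bound, *sibT* is not transcribed.
So SibT is not produced.
Homoserine is present, so TorJ is inactive.
With no repressor bound, *lomY* is transcribed.
So LomY is produced and active.
With repressor LomY bound, *ulmZ* is not transcribed.
So UlmZ is not produced.
MoO₄²⁻ is present, so KulT is inactive.
Malonate is absent, so OrvH is inactive.
Required activator OrvH is absent, so *kosS* is not transcribed.
So KosS is not produced.
Mevalonate is absent, so BexR is inactive.
Required activator BexR is absent, so *gorP* is not transcribed.
So GorP is not produced.
UlmP is produced constitutively and is active.
With repressor UlmP bound, *holE* is not transcribed.
So HolE is not produced.
Required activator KulT is absent, so *haxS* is not transcribed.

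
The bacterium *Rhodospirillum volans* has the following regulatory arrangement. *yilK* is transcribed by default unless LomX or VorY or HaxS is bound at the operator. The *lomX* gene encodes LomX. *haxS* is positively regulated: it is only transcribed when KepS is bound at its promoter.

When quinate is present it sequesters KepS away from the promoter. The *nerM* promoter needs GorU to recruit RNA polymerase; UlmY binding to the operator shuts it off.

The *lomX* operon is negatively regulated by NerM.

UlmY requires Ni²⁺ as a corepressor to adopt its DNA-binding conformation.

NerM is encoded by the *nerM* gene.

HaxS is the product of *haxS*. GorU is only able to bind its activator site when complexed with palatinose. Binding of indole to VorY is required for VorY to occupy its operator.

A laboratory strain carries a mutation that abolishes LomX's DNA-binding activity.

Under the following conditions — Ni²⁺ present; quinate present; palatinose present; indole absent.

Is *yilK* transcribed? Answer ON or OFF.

LomX is non-functional in this strain, so it has no effect.
Indole is absent, so VorY is inactive.
Quinate is present, so KepS is inactive.
Required activator KepS is absent, so *haxS* is not transcribed.
So HaxS is not produced.
With no repressor bound, *yilK* is transcribed.

ON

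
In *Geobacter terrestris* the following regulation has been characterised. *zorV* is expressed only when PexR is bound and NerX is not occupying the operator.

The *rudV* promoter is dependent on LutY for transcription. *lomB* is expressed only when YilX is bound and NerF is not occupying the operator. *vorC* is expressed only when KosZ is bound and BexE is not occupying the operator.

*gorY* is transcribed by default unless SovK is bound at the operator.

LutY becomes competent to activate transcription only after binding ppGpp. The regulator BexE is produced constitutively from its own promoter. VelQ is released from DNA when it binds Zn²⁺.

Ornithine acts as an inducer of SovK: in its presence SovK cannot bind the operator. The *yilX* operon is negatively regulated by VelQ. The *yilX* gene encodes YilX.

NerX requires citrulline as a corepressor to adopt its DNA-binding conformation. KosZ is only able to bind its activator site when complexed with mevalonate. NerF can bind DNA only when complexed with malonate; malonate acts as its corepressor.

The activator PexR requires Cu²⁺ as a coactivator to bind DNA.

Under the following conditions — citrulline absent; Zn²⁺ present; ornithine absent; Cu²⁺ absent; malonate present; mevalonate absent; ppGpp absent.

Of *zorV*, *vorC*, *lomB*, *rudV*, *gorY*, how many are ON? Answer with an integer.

0

Citrulline is absent, so NerX is inactive.
Cu²⁺ is absent, so PexR is inactive.
Required activator PexR is absent, so *zorV* is not transcribed.
→ *zorV* is OFF.
BexE is produced constitutively and is active.
Mevalonate is absent, so KosZ is inactive.
With repressor BexE bound, *vorC* is not transcribed.
→ *vorC* is OFF.
Zn²⁺ is present, so VelQ is inactive.
With no repressor bound, *yilX* is transcribed.
So YilX is produced and active.
Malonate is present, so NerF is active.
With repressor NerF bound, *lomB* is not transcribed.
→ *lomB* is OFF.
ppGpp is absent, so LutY is inactive.
Required activator LutY is absent, so *rudV* is not transcribed.
→ *rudV* is OFF.
Ornithine is absent, so SovK is active.
With repressor SovK bound, *gorY* is not transcribed.
→ *gorY* is OFF.
0 of the 5 genes are transcribed.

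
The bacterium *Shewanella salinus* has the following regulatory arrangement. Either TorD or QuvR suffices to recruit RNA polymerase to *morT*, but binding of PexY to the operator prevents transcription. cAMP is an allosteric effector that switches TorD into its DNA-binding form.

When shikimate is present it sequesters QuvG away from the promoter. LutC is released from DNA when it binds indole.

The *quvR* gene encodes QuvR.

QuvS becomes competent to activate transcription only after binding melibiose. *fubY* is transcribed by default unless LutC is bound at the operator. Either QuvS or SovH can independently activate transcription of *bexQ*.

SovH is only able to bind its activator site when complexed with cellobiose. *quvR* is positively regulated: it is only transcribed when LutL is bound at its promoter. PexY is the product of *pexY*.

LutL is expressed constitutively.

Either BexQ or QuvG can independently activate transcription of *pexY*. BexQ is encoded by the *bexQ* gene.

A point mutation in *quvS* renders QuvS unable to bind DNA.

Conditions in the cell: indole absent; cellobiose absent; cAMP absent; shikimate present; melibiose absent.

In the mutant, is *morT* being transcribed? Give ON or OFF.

cAMP is absent, so TorD is inactive.
LutL is produced constitutively and is active.
No repressor is bound and LutL is active, so *quvR* is transcribed.
So QuvR is produced and active.
QuvS is non-functional in this strain, so it has no effect.
Cellobiose is absent, so SovH is inactive.
No activator is available at the *bexQ* promoter, so *bexQ* is not transcribed.
So BexQ is not produced.
Shikimate is present, so QuvG is inactive.
No activator is available at the *pexY* promoter, so *pexY* is not transcribed.
So PexY is not produced.
Activator QuvR is present, so *morT* is transcribed.

ON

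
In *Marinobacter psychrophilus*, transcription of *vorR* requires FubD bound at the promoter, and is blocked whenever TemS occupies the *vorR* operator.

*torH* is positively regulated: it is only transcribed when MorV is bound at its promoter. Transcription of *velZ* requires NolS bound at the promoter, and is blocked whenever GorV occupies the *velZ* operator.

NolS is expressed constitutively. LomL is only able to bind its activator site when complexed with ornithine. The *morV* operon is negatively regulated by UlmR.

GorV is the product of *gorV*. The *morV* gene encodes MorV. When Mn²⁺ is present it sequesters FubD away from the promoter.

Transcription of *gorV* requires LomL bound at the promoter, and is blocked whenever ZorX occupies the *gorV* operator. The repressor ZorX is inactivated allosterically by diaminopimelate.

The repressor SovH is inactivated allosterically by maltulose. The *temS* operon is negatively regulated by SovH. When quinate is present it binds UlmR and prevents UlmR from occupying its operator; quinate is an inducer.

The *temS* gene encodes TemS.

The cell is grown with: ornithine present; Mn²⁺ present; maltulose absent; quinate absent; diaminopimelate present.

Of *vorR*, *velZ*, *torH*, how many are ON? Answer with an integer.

Mn²⁺ is present, so FubD is inactive.
Maltulose is absent, so SovH is active.
With repressor SovH bound, *temS* is not transcribed.
So TemS is not produced.
Required activator FubD is absent, so *vorR* is not transcribed.
→ *vorR* is OFF.
Diaminopimelate is present, so ZorX is inactive.
Ornithine is present, so LomL is active.
No repressor is bound and LomL is active, so *gorV* is transcribed.
So GorV is produced and active.
NolS is produced constitutively and is active.
With repressor GorV bound, *velZ* is not transcribed.
→ *velZ* is OFF.
Quinate is absent, so UlmR is active.
With repressor UlmR bound, *morV* is not transcribed.
So MorV is not produced.
Required activator MorV is absent, so *torH* is not transcribed.
→ *torH* is OFF.
0 of the 3 genes are transcribed.

0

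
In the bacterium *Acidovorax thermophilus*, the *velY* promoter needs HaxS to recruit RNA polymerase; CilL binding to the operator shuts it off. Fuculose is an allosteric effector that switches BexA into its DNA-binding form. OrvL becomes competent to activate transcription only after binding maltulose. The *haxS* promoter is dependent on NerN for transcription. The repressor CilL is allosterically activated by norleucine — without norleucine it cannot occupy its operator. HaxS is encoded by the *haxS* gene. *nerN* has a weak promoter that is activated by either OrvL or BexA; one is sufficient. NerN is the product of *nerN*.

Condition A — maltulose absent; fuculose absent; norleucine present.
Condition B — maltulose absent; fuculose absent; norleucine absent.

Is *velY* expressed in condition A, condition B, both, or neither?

Condition A:
Maltulose is absent, so OrvL is inactive.
Fuculose is absent, so BexA is inactive.
No activator is available at the *nerN* promoter, so *nerN* is not transcribed.
So NerN is not produced.
Required activator NerN is absent, so *haxS* is not transcribed.
So HaxS is not produced.
Norleucine is present, so CilL is active.
With repressor CilL bound, *velY* is not transcribed.
→ *velY* is OFF in A.
Condition B:
Maltulose is absent, so OrvL is inactive.
Fuculose is absent, so BexA is inactive.
No activator is available at the *nerN* promoter, so *nerN* is not transcribed.
So NerN is not produced.
Required activator NerN is absent, so *haxS* is not transcribed.
So HaxS is not produced.
Norleucine is absent, so CilL is inactive.
Required activator HaxS is absent, so *velY* is not transcribed.
→ *velY* is OFF in B.

neither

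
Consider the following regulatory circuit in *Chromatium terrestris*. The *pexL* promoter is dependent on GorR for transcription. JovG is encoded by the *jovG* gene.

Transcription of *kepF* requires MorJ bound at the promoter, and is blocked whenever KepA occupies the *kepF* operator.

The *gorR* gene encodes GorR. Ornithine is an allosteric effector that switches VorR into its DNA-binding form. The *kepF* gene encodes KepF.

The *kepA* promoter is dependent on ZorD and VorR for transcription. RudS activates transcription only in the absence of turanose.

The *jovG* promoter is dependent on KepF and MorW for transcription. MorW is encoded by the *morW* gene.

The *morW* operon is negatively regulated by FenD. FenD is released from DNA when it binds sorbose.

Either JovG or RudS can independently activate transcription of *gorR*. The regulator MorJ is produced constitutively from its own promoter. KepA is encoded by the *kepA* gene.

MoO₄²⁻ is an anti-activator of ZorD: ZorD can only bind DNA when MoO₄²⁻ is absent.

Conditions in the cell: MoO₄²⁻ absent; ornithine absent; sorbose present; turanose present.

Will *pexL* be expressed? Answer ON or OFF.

MoO₄²⁻ is absent, so ZorD is active.
Ornithine is absent, so VorR is inactive.
Required activator VorR is absent, so *kepA* is not transcribed.
So KepA is not produced.
MorJ is produced constitutively and is active.
No repressor is bound and MorJ is active, so *kepF* is transcribed.
So KepF is produced and active.
Sorbose is present, so FenD is inactive.
With no repressor bound, *morW* is transcribed.
So MorW is produced and active.
No repressor is bound and KepF and MorW are active, so *jovG* is transcribed.
So JovG is produced and active.
Turanose is present, so RudS is inactive.
Activator JovG is present, so *gorR* is transcribed.
So GorR is produced and active.
No repressor is bound and GorR is active, so *pexL* is transcribed.

ON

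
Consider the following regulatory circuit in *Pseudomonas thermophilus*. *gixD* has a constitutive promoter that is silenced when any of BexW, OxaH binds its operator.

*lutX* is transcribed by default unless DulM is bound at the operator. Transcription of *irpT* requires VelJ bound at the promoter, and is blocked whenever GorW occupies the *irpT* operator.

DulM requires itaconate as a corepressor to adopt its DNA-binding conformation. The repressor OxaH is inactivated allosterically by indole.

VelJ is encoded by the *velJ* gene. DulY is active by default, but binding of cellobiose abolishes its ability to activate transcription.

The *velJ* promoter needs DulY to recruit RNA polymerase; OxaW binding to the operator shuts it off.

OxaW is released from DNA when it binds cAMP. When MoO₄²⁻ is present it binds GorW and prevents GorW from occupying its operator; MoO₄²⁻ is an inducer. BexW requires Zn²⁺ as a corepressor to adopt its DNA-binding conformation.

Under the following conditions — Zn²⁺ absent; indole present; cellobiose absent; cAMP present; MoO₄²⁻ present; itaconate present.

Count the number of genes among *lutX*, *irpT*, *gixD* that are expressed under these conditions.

2

Itaconate is present, so DulM is active.
With repressor DulM bound, *lutX* is not transcribed.
→ *lutX* is OFF.
cAMP is present, so OxaW is inactive.
Cellobiose is absent, so DulY is active.
No repressor is bound and DulY is active, so *velJ* is transcribed.
So VelJ is produced and active.
MoO₄²⁻ is present, so GorW is inactive.
No repressor is bound and VelJ is active, so *irpT* is transcribed.
→ *irpT* is ON.
Zn²⁺ is absent, so BexW is inactive.
Indole is present, so OxaH is inactive.
With no repressor bound, *gixD* is transcribed.
→ *gixD* is ON.
2 of the 3 genes are transcribed.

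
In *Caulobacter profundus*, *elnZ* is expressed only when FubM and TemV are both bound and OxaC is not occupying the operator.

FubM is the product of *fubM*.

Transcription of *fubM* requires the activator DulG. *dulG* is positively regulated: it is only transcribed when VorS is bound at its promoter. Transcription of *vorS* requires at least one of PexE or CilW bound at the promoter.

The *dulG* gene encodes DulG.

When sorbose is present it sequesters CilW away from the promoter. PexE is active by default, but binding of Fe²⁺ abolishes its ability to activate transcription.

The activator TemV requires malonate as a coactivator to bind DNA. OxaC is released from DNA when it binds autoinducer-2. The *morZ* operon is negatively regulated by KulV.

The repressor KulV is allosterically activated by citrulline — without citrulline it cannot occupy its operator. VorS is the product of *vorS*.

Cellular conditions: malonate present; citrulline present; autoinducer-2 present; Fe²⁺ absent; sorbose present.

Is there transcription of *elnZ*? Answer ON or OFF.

ON

Fe²⁺ is absent, so PexE is active.
Sorbose is present, so CilW is inactive.
Activator PexE is present, so *vorS* is transcribed.
So VorS is produced and active.
No repressor is bound and VorS is active, so *dulG* is transcribed.
So DulG is produced and active.
No repressor is bound and DulG is active, so *fubM* is transcribed.
So FubM is produced and active.
Autoinducer-2 is present, so OxaC is inactive.
Malonate is present, so TemV is active.
No repressor is bound and FubM and TemV are active, so *elnZ* is transcribed.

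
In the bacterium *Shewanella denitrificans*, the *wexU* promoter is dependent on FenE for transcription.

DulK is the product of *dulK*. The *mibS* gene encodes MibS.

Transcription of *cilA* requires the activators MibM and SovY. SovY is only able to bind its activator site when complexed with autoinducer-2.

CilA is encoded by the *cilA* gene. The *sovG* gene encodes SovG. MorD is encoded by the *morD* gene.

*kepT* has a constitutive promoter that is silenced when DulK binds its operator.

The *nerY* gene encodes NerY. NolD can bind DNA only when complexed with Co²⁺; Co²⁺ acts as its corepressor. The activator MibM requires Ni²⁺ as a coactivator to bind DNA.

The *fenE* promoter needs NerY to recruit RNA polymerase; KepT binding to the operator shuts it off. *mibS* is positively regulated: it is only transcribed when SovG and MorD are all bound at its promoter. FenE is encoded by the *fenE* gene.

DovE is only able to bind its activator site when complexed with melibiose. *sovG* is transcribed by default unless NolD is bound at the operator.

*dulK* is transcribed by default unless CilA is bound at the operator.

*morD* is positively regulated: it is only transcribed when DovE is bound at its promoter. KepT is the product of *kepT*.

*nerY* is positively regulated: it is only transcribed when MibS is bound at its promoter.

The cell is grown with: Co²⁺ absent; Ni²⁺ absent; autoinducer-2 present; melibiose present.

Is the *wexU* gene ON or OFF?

Ni²⁺ is absent, so MibM is inactive.
Autoinducer-2 is present, so SovY is active.
Required activator MibM is absent, so *cilA* is not transcribed.
So CilA is not produced.
With no repressor bound, *dulK* is transcribed.
So DulK is produced and active.
With repressor DulK bound, *kepT* is not transcribed.
So KepT is not produced.
Co²⁺ is absent, so NolD is inactive.
With no repressor bound, *sovG* is transcribed.
So SovG is produced and active.
Melibiose is present, so DovE is active.
No repressor is bound and DovE is active, so *morD* is transcribed.
So MorD is produced and active.
No repressor is bound and SovG and MorD are active, so *mibS* is transcribed.
So MibS is produced and active.
No repressor is bound and MibS is active, so *nerY* is transcribed.
So NerY is produced and active.
No repressor is bound and NerY is active, so *fenE* is transcribed.
So FenE is produced and active.
No repressor is bound and FenE is active, so *wexU* is transcribed.

ON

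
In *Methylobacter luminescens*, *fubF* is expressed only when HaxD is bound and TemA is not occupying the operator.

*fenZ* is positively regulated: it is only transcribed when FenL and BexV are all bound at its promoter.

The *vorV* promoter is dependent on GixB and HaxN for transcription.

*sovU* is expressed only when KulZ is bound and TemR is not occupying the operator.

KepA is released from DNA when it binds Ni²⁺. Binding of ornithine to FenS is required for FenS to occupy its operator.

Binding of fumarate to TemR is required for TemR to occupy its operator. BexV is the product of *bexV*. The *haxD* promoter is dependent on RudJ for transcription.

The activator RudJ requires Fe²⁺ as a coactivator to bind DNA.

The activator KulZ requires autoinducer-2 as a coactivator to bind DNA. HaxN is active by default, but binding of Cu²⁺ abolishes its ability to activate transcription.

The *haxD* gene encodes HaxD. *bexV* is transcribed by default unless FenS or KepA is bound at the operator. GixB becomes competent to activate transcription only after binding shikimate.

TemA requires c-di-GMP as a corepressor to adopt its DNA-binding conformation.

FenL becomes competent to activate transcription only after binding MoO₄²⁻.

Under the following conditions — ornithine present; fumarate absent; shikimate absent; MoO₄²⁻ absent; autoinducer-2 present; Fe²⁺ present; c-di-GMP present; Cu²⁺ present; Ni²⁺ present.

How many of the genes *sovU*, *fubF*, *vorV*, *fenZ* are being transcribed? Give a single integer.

1

Autoinducer-2 is present, so KulZ is active.
Fumarate is absent, so TemR is inactive.
No repressor is bound and KulZ is active, so *sovU* is transcribed.
→ *sovU* is ON.
Fe²⁺ is present, so RudJ is active.
No repressor is bound and RudJ is active, so *haxD* is transcribed.
So HaxD is produced and active.
c-di-GMP is present, so TemA is active.
With repressor TemA bound, *fubF* is not transcribed.
→ *fubF* is OFF.
Shikimate is absent, so GixB is inactive.
Cu²⁺ is present, so HaxN is inactive.
Required activator GixB is absent, so *vorV* is not transcribed.
→ *vorV* is OFF.
MoO₄²⁻ is absent, so FenL is inactive.
Ornithine is present, so FenS is active.
Ni²⁺ is present, so KepA is inactive.
With repressor FenS bound, *bexV* is not transcribed.
So BexV is not produced.
Required activator FenL is absent, so *fenZ* is not transcribed.
→ *fenZ* is OFF.
1 of the 4 genes is transcribed.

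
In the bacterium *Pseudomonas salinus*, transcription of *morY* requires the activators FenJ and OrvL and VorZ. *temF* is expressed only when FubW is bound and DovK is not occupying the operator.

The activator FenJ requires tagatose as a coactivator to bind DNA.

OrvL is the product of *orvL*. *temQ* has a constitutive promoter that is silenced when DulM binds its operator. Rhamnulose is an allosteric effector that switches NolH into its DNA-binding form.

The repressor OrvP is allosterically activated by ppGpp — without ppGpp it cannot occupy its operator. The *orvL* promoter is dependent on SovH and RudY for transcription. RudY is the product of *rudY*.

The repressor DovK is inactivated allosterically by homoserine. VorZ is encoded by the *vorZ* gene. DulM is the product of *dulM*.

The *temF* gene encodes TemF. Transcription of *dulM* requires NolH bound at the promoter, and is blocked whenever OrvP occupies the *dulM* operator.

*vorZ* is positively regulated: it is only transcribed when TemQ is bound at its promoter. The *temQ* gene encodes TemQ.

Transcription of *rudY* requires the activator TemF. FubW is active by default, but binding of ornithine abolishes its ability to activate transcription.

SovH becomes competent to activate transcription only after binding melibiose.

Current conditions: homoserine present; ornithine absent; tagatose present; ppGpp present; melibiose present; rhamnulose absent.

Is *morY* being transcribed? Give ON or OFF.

Tagatose is present, so FenJ is active.
Melibiose is present, so SovH is active.
Ornithine is absent, so FubW is active.
Homoserine is present, so DovK is inactive.
No repressor is bound and FubW is active, so *temF* is transcribed.
So TemF is produced and active.
No repressor is bound and TemF is active, so *rudY* is transcribed.
So RudY is produced and active.
No repressor is bound and SovH and RudY are active, so *orvL* is transcribed.
So OrvL is produced and active.
ppGpp is present, so OrvP is active.
Rhamnulose is absent, so NolH is inactive.
With repressor OrvP bound, *dulM* is not transcribed.
So DulM is not produced.
With no repressor bound, *temQ* is transcribed.
So TemQ is produced and active.
No repressor is bound and TemQ is active, so *vorZ* is transcribed.
So VorZ is produced and active.
No repressor is bound and FenJ and OrvL and VorZ are active, so *morY* is transcribed.

ON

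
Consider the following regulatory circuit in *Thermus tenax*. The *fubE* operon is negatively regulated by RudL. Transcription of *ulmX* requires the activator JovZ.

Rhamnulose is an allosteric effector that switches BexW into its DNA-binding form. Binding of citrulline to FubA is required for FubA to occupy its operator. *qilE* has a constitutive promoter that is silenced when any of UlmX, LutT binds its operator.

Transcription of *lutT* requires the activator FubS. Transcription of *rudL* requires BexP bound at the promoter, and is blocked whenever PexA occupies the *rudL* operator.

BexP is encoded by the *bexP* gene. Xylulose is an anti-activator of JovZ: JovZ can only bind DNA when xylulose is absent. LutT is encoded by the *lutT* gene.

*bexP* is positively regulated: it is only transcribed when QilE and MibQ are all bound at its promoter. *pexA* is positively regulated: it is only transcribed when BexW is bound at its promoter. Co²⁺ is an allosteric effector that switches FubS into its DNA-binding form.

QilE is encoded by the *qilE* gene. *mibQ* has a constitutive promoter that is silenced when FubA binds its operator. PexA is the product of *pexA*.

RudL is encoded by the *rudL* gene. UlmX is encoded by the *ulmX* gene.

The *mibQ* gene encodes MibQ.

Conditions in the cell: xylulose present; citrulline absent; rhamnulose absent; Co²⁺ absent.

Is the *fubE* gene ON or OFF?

Xylulose is present, so JovZ is inactive.
Required activator JovZ is absent, so *ulmX* is not transcribed.
So UlmX is not produced.
Co²⁺ is absent, so FubS is inactive.
Required activator FubS is absent, so *lutT* is not transcribed.
So LutT is not produced.
With no repressor bound, *qilE* is transcribed.
So QilE is produced and active.
Citrulline is absent, so FubA is inactive.
With no repressor bound, *mibQ* is transcribed.
So MibQ is produced and active.
No repressor is bound and QilE and MibQ are active, so *bexP* is transcribed.
So BexP is produced and active.
Rhamnulose is absent, so BexW is inactive.
Required activator BexW is absent, so *pexA* is not transcribed.
So PexA is not produced.
No repressor is bound and BexP is active, so *rudL* is transcribed.
So RudL is produced and active.
With repressor RudL bound, *fubE* is not transcribed.

OFF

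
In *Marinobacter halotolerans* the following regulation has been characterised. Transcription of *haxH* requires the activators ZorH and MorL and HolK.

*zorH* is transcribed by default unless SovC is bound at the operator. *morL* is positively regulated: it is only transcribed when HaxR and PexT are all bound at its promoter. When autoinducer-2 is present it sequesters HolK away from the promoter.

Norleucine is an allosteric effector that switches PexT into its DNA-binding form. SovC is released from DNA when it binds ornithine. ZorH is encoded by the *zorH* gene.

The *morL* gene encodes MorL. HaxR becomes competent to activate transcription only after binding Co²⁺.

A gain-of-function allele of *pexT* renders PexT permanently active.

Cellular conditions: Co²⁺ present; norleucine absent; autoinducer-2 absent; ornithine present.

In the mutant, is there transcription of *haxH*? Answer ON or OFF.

ON

Ornithine is present, so SovC is inactive.
With no repressor bound, *zorH* is transcribed.
So ZorH is produced and active.
Co²⁺ is present, so HaxR is active.
PexT is constitutively active in this strain.
No repressor is bound and HaxR and PexT are active, so *morL* is transcribed.
So MorL is produced and active.
Autoinducer-2 is absent, so HolK is active.
No repressor is bound and ZorH and MorL and HolK are active, so *haxH* is transcribed.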